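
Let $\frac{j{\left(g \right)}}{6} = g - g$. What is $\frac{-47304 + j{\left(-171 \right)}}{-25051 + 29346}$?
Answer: $- \frac{47304}{4295} \approx -11.014$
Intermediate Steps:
$j{\left(g \right)} = 0$ ($j{\left(g \right)} = 6 \left(g - g\right) = 6 \cdot 0 = 0$)
$\frac{-47304 + j{\left(-171 \right)}}{-25051 + 29346} = \frac{-47304 + 0}{-25051 + 29346} = - \frac{47304}{4295}$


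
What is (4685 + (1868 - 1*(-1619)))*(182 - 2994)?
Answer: -22979664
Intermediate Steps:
(4685 + (1868 - 1*(-1619)))*(182 - 2994) = (4685 + (1868 + 1619))*(-2812) = (4685 + 3487)*(-2812) = 8172*(-2812) = -22979664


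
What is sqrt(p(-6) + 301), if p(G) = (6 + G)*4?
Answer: sqrt(301) ≈ 17.349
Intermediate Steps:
p(G) = 24 + 4*G
sqrt(p(-6) + 301) = sqrt((24 + 4*(-6)) + 301) = sqrt((24 - 24) + 301) = sqrt(0 + 301) = sqrt(301)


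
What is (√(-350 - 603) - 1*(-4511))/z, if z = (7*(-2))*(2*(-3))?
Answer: 4511/84 + I*√953/84 ≈ 53.702 + 0.36751*I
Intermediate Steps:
z = 84 (z = -14*(-6) = 84)
(√(-350 - 603) - 1*(-4511))/z = (√(-350 - 603) - 1*(-4511))/84 = (√(-953) + 4511)*(1/84) = (I*√953 + 4511)*(1/84) = (4511 + I*√953)*(1/84) = 4511/84 + I*√953/84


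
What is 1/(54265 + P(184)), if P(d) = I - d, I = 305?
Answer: 1/54386 ≈ 1.8387e-5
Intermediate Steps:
P(d) = 305 - d
1/(54265 + P(184)) = 1/(54265 + (305 - 1*184)) = 1/(54265 + (305 - 184)) = 1/(54265 + 121) = 1/54386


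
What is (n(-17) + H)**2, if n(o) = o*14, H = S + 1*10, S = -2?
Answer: 52900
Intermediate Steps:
H = 8 (H = -2 + 1*10 = -2 + 10 = 8)
n(o) = 14*o
(n(-17) + H)**2 = (14*(-17) + 8)**2 = (-238 + 8)**2 = (-230)**2 = 52900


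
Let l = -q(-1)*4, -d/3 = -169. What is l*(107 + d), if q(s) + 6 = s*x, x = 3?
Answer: 22104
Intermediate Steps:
d = 507 (d = -3*(-169) = 507)
q(s) = -6 + 3*s (q(s) = -6 + s*3 = -6 + 3*s)
l = 36 (l = -(-6 + 3*(-1))*4 = -(-6 - 3)*4 = -1*(-9)*4 = 9*4 = 36)
l*(107 + d) = 36*(107 + 507) = 36*614 = 22104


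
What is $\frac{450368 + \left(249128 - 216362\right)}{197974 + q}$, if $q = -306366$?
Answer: $- \frac{241567}{54196} \approx -4.4573$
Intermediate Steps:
$\frac{450368 + \left(249128 - 216362\right)}{197974 + q} = \frac{450368 + \left(249128 - 216362\right)}{197974 - 306366} = \frac{450368 + \left(249128 - 216362\right)}{-108392} = \left(450368 + 32766\right) \left(- \frac{1}{108392}\right) = 483134 \left(- \frac{1}{108392}\right) = - \frac{241567}{54196}$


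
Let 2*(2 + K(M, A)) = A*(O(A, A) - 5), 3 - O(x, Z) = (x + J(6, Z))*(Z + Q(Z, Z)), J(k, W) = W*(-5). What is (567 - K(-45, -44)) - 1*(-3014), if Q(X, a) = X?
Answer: 344275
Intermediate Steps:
J(k, W) = -5*W
O(x, Z) = 3 - 2*Z*(x - 5*Z) (O(x, Z) = 3 - (x - 5*Z)*(Z + Z) = 3 - (x - 5*Z)*2*Z = 3 - 2*Z*(x - 5*Z))
K(M, A) = -2 + A*(-2 + 8*A²)/2 (K(M, A) = -2 + (A*((3 + 10*A² - 2*A*A) - 5))/2 = -2 + (A*((3 + 10*A² - 2*A²) - 5))/2 = -2 + (A*((3 + 8*A²) - 5))/2 = -2 + (A*(-2 + 8*A²))/2 = -2 + A*(-2 + 8*A²)/2)
(567 - K(-45, -44)) - 1*(-3014) = (567 - (-2 - 1*(-44) + 4*(-44)³)) - 1*(-3014) = (567 - (-2 + 44 + 4*(-85184))) + 3014 = (567 - (-2 + 44 - 340736)) + 3014 = (567 - 1*(-340694)) + 3014 = (567 + 340694) + 3014 = 341261 + 3014 = 344275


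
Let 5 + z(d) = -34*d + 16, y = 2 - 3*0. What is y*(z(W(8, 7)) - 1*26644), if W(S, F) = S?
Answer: -53810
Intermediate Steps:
y = 2 (y = 2 + 0 = 2)
z(d) = 11 - 34*d (z(d) = -5 + (-34*d + 16) = -5 + (16 - 34*d) = 11 - 34*d)
y*(z(W(8, 7)) - 1*26644) = 2*((11 - 34*8) - 1*26644) = 2*((11 - 272) - 26644) = 2*(-261 - 26644) = 2*(-26905) = -53810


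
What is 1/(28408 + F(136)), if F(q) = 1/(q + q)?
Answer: 272/7726977 ≈ 3.5201e-5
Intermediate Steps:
F(q) = 1/(2*q)
1/(28408 + F(136)) = 1/(28408 + (½)/136) = 1/(28408 + (½)*(1/136)) = 1/(28408 + 1/272) = 1/(7726977/272) = 272/7726977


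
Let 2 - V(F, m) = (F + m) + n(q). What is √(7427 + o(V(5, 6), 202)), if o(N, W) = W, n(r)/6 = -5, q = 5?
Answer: √7629 ≈ 87.344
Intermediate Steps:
n(r) = -30 (n(r) = 6*(-5) = -30)
V(F, m) = 32 - F - m (V(F, m) = 2 - ((F + m) - 30) = 2 - (-30 + F + m) = 2 + (30 - F - m) = 32 - F - m)
√(7427 + o(V(5, 6), 202)) = √(7427 + 202) = √7629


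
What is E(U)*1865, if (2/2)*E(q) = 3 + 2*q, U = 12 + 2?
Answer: 57815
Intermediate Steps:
U = 14
E(q) = 3 + 2*q
E(U)*1865 = (3 + 2*14)*1865 = (3 + 28)*1865 = 31*1865 = 57815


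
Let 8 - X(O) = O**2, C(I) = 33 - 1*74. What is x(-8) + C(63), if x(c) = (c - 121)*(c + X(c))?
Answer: 8215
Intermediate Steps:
C(I) = -41 (C(I) = 33 - 74 = -41)
X(O) = 8 - O**2
x(c) = (-121 + c)*(8 + c - c**2) (x(c) = (c - 121)*(c + (8 - c**2)) = (-121 + c)*(8 + c - c**2))
x(-8) + C(63) = (-968 - 1*(-8)**3 - 113*(-8) + 122*(-8)**2) - 41 = (-968 - 1*(-512) + 904 + 122*64) - 41 = (-968 + 512 + 904 + 7808) - 41 = 8256 - 41 = 8215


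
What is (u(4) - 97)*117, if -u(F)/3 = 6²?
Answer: -23985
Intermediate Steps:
u(F) = -108 (u(F) = -3*6² = -3*36 = -108)
(u(4) - 97)*117 = (-108 - 97)*117 = -205*117 = -23985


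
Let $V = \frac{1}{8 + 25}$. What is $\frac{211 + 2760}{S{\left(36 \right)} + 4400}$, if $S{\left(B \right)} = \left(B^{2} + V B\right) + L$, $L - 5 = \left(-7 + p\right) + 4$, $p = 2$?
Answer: $\frac{32681}{62712} \approx 0.52113$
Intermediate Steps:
$V = \frac{1}{33} \approx 0.030303$
$L = 4$ ($L = 5 + \left(\left(-7 + 2\right) + 4\right) = 5 + \left(-5 + 4\right) = 5 - 1 = 4$)
$S{\left(B \right)} = 4 + B^{2} + \frac{B}{33}$ ($S{\left(B \right)} = \left(B^{2} + \frac{B}{33}\right) + 4 = 4 + B^{2} + \frac{B}{33}$)
$\frac{211 + 2760}{S{\left(36 \right)} + 4400} = \frac{211 + 2760}{\left(4 + 36^{2} + \frac{1}{33} \cdot 36\right) + 4400} = \frac{2971}{\left(4 + 1296 + \frac{12}{11}\right) + 4400} = \frac{2971}{\frac{14312}{11} + 4400} = \frac{2971}{\frac{62712}{11}} = 2971 \cdot \frac{11}{62712} = \frac{32681}{62712}$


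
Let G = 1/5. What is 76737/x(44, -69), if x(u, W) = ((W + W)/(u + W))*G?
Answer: 3197375/46 ≈ 69508.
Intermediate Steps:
G = ⅕ ≈ 0.20000
x(u, W) = 2*W/(5*(W + u)) (x(u, W) = ((W + W)/(u + W))*(⅕) = ((2*W)/(W + u))*(⅕) = (2*W/(W + u))*(⅕) = 2*W/(5*(W + u)))
76737/x(44, -69) = 76737/(((⅖)*(-69)/(-69 + 44))) = 76737/(((⅖)*(-69)/(-25))) = 76737/(((⅖)*(-69)*(-1/25))) = 76737/(138/125) = 76737*(125/138) = 3197375/46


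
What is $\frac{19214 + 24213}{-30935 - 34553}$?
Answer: $- \frac{43427}{65488} \approx -0.66313$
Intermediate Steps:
$\frac{19214 + 24213}{-30935 - 34553} = \frac{43427}{-30935 - 34553} = \frac{43427}{-65488} = 43427 \left(- \frac{1}{65488}\right) = - \frac{43427}{65488}$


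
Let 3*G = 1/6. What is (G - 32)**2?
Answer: 330625/324 ≈ 1020.4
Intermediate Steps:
G = 1/18 (G = (1/3)/6 = (1/3)*(1/6) = 1/18 ≈ 0.055556)
(G - 32)**2 = (1/18 - 32)**2 = (-575/18)**2 = 330625/324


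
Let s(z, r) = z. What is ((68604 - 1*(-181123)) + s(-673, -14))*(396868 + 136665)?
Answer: 132878527782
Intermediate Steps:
((68604 - 1*(-181123)) + s(-673, -14))*(396868 + 136665) = ((68604 - 1*(-181123)) - 673)*(396868 + 136665) = ((68604 + 181123) - 673)*533533 = (249727 - 673)*533533 = 249054*533533 = 132878527782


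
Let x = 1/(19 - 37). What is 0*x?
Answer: 0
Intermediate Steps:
x = -1/18 (x = 1/(-18) = -1/18 ≈ -0.055556)
0*x = 0*(-1/18) = 0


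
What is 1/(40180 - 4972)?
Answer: 1/35208 ≈ 2.8403e-5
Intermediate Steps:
1/(40180 - 4972) = 1/35208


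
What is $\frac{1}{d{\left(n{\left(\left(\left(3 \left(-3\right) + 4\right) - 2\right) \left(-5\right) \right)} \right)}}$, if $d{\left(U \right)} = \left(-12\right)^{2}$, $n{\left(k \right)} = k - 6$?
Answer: $\frac{1}{144} \approx 0.0069444$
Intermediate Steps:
$n{\left(k \right)} = -6 + k$ ($n{\left(k \right)} = k - 6 = -6 + k$)
$d{\left(U \right)} = 144$
$\frac{1}{d{\left(n{\left(\left(\left(3 \left(-3\right) + 4\right) - 2\right) \left(-5\right) \right)} \right)}} = \frac{1}{144}$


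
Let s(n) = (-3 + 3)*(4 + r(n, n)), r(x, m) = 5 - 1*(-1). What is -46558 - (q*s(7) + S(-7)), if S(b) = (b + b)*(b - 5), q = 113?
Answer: -46726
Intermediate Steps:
S(b) = 2*b*(-5 + b) (S(b) = (2*b)*(-5 + b) = 2*b*(-5 + b))
r(x, m) = 6 (r(x, m) = 5 + 1 = 6)
s(n) = 0 (s(n) = (-3 + 3)*(4 + 6) = 0*10 = 0)
-46558 - (q*s(7) + S(-7)) = -46558 - (113*0 + 2*(-7)*(-5 - 7)) = -46558 - (0 + 2*(-7)*(-12)) = -46558 - (0 + 168) = -46558 - 1*168 = -46558 - 168 = -46726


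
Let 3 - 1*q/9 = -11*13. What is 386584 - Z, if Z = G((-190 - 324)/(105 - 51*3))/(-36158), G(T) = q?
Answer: 6989052793/18079 ≈ 3.8658e+5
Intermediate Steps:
q = 1314 (q = 27 - (-99)*13 = 27 - 9*(-143) = 27 + 1287 = 1314)
G(T) = 1314
Z = -657/18079 (Z = 1314/(-36158) = 1314*(-1/36158) = -657/18079 ≈ -0.036340)
386584 - Z = 386584 - 1*(-657/18079) = 386584 + 657/18079 = 6989052793/18079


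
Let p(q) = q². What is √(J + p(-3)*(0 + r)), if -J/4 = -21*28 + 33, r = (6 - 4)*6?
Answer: 2*√582 ≈ 48.249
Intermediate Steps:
r = 12 (r = 2*6 = 12)
J = 2220 (J = -4*(-21*28 + 33) = -4*(-588 + 33) = -4*(-555) = 2220)
√(J + p(-3)*(0 + r)) = √(2220 + (-3)²*(0 + 12)) = √(2220 + 9*12) = √(2220 + 108) = √2328 = 2*√582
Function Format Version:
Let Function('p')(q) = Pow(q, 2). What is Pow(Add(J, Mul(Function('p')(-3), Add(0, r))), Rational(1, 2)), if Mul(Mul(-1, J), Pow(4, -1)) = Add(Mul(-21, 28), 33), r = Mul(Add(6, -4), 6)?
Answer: Mul(2, Pow(582, Rational(1, 2))) ≈ 48.249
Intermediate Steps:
r = 12 (r = Mul(2, 6) = 12)
J = 2220 (J = Mul(-4, Add(Mul(-21, 28), 33)) = Mul(-4, Add(-588, 33)) = Mul(-4, -555) = 2220)
Pow(Add(J, Mul(Function('p')(-3), Add(0, r))), Rational(1, 2)) = Pow(Add(2220, Mul(Pow(-3, 2), Add(0, 12))), Rational(1, 2)) = Pow(Add(2220, Mul(9, 12)), Rational(1, 2)) = Pow(Add(2220, 108), Rational(1, 2)) = Pow(2328, Rational(1, 2)) = Mul(2, Pow(582, Rational(1, 2)))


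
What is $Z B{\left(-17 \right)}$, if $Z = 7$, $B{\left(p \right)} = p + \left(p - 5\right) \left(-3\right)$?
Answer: $343$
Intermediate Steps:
$B{\left(p \right)} = 15 - 2 p$ ($B{\left(p \right)} = p + \left(-5 + p\right) \left(-3\right) = p - \left(-15 + 3 p\right) = 15 - 2 p$)
$Z B{\left(-17 \right)} = 7 \left(15 - -34\right) = 7 \left(15 + 34\right) = 7 \cdot 49 = 343$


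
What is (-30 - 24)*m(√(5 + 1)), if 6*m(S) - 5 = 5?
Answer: -90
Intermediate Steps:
m(S) = 5/3 (m(S) = ⅚ + (⅙)*5 = ⅚ + ⅚ = 5/3)
(-30 - 24)*m(√(5 + 1)) = (-30 - 24)*(5/3) = -54*5/3 = -90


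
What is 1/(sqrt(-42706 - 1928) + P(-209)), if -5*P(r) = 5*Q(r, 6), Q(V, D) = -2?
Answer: 1/22319 - I*sqrt(44634)/44638 ≈ 4.4805e-5 - 0.0047329*I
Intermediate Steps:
P(r) = 2 (P(r) = -(-2) = -1/5*(-10) = 2)
1/(sqrt(-42706 - 1928) + P(-209)) = 1/(sqrt(-42706 - 1928) + 2) = 1/(sqrt(-44634) + 2) = 1/(I*sqrt(44634) + 2) = 1/(2 + I*sqrt(44634))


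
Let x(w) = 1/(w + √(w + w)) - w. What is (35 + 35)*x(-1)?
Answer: 70*√2/(I + √2) ≈ 46.667 - 32.998*I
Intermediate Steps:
x(w) = 1/(w + √2*√w) - w (x(w) = 1/(w + √(2*w)) - w = 1/(w + √2*√w) - w)
(35 + 35)*x(-1) = (35 + 35)*((1 - 1*(-1)² - √2*(-1)^(3/2))/(-1 + √2*√(-1))) = 70*((1 - 1*1 - √2*(-I))/(-1 + √2*I)) = 70*((1 - 1 + I*√2)/(-1 + I*√2)) = 70*((I*√2)/(-1 + I*√2)) = 70*(I*√2/(-1 + I*√2)) = 70*I*√2/(-1 + I*√2)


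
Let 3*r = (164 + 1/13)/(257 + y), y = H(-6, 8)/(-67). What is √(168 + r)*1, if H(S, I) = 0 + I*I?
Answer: √8366219723355/223015 ≈ 12.970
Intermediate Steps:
H(S, I) = I² (H(S, I) = 0 + I² = I²)
y = -64/67 (y = 8²/(-67) = 64*(-1/67) = -64/67 ≈ -0.95522)
r = 47637/223015 (r = ((164 + 1/13)/(257 - 64/67))/3 = ((164 + 1/13)/(17155/67))/3 = ((2133/13)*(67/17155))/3 = (⅓)*(142911/223015) = 47637/223015 ≈ 0.21360)
√(168 + r)*1 = √(168 + 47637/223015)*1 = √(37514157/223015)*1 = (√8366219723355/223015)*1 = √8366219723355/223015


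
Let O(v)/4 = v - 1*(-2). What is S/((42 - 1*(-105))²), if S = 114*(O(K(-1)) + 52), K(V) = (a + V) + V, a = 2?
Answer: 760/2401 ≈ 0.31653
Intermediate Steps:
K(V) = 2 + 2*V (K(V) = (2 + V) + V = 2 + 2*V)
O(v) = 8 + 4*v (O(v) = 4*(v - 1*(-2)) = 4*(v + 2) = 4*(2 + v) = 8 + 4*v)
S = 6840 (S = 114*((8 + 4*(2 + 2*(-1))) + 52) = 114*((8 + 4*(2 - 2)) + 52) = 114*((8 + 4*0) + 52) = 114*((8 + 0) + 52) = 114*(8 + 52) = 114*60 = 6840)
S/((42 - 1*(-105))²) = 6840/((42 - 1*(-105))²) = 6840/((42 + 105)²) = 6840/(147²) = 6840/21609 = 6840*(1/21609) = 760/2401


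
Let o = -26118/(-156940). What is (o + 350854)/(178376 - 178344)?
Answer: 27531526439/2511040 ≈ 10964.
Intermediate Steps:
o = 13059/78470 (o = -26118*(-1/156940) = 13059/78470 ≈ 0.16642)
(o + 350854)/(178376 - 178344) = (13059/78470 + 350854)/(178376 - 178344) = (27531526439/78470)/32 = (27531526439/78470)*(1/32) = 27531526439/2511040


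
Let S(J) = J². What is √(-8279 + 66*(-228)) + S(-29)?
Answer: 841 + I*√23327 ≈ 841.0 + 152.73*I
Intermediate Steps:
√(-8279 + 66*(-228)) + S(-29) = √(-8279 + 66*(-228)) + (-29)² = √(-8279 - 15048) + 841 = √(-23327) + 841 = I*√23327 + 841 = 841 + I*√23327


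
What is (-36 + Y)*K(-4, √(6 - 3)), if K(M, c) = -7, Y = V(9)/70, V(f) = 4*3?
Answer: 1254/5 ≈ 250.80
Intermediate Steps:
V(f) = 12
Y = 6/35 (Y = 12/70 = 12*(1/70) = 6/35 ≈ 0.17143)
(-36 + Y)*K(-4, √(6 - 3)) = (-36 + 6/35)*(-7) = -1254/35*(-7) = 1254/5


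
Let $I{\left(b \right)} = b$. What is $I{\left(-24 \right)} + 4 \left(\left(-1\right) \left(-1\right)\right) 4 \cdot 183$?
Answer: $2904$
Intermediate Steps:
$I{\left(-24 \right)} + 4 \left(\left(-1\right) \left(-1\right)\right) 4 \cdot 183 = -24 + 4 \left(\left(-1\right) \left(-1\right)\right) 4 \cdot 183 = -24 + 4 \cdot 1 \cdot 4 \cdot 183 = -24 + 4 \cdot 4 \cdot 183 = -24 + 16 \cdot 183 = -24 + 2928 = 2904$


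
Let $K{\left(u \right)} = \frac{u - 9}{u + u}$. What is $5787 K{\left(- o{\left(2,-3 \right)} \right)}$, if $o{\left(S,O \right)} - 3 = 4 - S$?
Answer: $\frac{40509}{5} \approx 8101.8$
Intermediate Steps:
$o{\left(S,O \right)} = 7 - S$ ($o{\left(S,O \right)} = 3 - \left(-4 + S\right) = 7 - S$)
$K{\left(u \right)} = \frac{-9 + u}{2 u}$
$5787 K{\left(- o{\left(2,-3 \right)} \right)} = 5787 \frac{-9 - \left(7 - 2\right)}{2 \left(- (7 - 2)\right)} = 5787 \frac{-9 - 5}{2 \left(\left(-1\right) 5\right)} = 5787 \frac{-9 - 5}{2 \left(-5\right)} = 5787 \cdot \frac{1}{2} \left(- \frac{1}{5}\right) \left(-14\right) = 5787 \cdot \frac{7}{5} = \frac{40509}{5}$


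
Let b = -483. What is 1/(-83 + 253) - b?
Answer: 82111/170 ≈ 483.01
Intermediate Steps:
1/(-83 + 253) - b = 1/(-83 + 253) - 1*(-483) = 1/170 + 483 = 82111/170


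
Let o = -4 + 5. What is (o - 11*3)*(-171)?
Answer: 5472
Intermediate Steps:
o = 1
(o - 11*3)*(-171) = (1 - 11*3)*(-171) = (1 - 33)*(-171) = -32*(-171) = 5472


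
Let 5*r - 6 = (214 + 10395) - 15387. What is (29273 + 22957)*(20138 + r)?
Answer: 1001959428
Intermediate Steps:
r = -4772/5 (r = 6/5 + ((214 + 10395) - 15387)/5 = 6/5 + (10609 - 15387)/5 = 6/5 + (⅕)*(-4778) = 6/5 - 4778/5 = -4772/5 ≈ -954.40)
(29273 + 22957)*(20138 + r) = (29273 + 22957)*(20138 - 4772/5) = 52230*(95918/5) = 1001959428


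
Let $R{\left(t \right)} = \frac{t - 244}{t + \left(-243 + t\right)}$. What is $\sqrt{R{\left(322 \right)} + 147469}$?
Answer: $\frac{\sqrt{23713193947}}{401} \approx 384.02$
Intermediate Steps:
$R{\left(t \right)} = \frac{-244 + t}{-243 + 2 t}$
$\sqrt{R{\left(322 \right)} + 147469} = \sqrt{\frac{-244 + 322}{-243 + 2 \cdot 322} + 147469} = \sqrt{\frac{1}{-243 + 644} \cdot 78 + 147469} = \sqrt{\frac{1}{401} \cdot 78 + 147469} = \sqrt{\frac{78}{401} + 147469} = \sqrt{\frac{59135147}{401}} = \frac{\sqrt{23713193947}}{401}$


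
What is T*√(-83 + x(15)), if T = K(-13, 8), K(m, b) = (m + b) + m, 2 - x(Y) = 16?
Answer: -18*I*√97 ≈ -177.28*I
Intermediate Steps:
x(Y) = -14 (x(Y) = 2 - 1*16 = 2 - 16 = -14)
K(m, b) = b + 2*m (K(m, b) = (b + m) + m = b + 2*m)
T = -18 (T = 8 + 2*(-13) = 8 - 26 = -18)
T*√(-83 + x(15)) = -18*√(-83 - 14) = -18*I*√97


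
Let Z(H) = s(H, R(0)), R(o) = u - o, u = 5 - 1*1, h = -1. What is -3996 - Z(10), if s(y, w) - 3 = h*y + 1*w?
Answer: -3993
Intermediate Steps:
u = 4 (u = 5 - 1 = 4)
R(o) = 4 - o
s(y, w) = 3 + w - y (s(y, w) = 3 + (-y + 1*w) = 3 + (-y + w) = 3 + (w - y) = 3 + w - y)
Z(H) = 7 - H (Z(H) = 3 + (4 - 1*0) - H = 3 + (4 + 0) - H = 3 + 4 - H = 7 - H)
-3996 - Z(10) = -3996 - (7 - 1*10) = -3996 - (7 - 10) = -3996 - 1*(-3) = -3996 + 3 = -3993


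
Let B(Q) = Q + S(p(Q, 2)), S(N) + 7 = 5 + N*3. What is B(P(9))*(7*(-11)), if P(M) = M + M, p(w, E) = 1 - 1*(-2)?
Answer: -1925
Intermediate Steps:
p(w, E) = 3 (p(w, E) = 1 + 2 = 3)
S(N) = -2 + 3*N (S(N) = -7 + (5 + N*3) = -7 + (5 + 3*N) = -2 + 3*N)
P(M) = 2*M
B(Q) = 7 + Q (B(Q) = Q + (-2 + 3*3) = Q + (-2 + 9) = Q + 7 = 7 + Q)
B(P(9))*(7*(-11)) = (7 + 2*9)*(7*(-11)) = (7 + 18)*(-77) = 25*(-77) = -1925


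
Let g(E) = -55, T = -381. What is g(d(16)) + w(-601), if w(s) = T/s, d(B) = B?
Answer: -32674/601 ≈ -54.366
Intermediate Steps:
w(s) = -381/s
g(d(16)) + w(-601) = -55 - 381/(-601) = -55 - 381*(-1/601) = -55 + 381/601 = -32674/601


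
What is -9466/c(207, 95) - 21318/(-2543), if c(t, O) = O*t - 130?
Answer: 392375092/49677505 ≈ 7.8984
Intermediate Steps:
c(t, O) = -130 + O*t
-9466/c(207, 95) - 21318/(-2543) = -9466/(-130 + 95*207) - 21318/(-2543) = -9466/(-130 + 19665) - 21318*(-1/2543) = -9466/19535 + 21318/2543 = 392375092/49677505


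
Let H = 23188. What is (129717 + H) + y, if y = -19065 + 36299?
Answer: 170139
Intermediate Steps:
y = 17234
(129717 + H) + y = (129717 + 23188) + 17234 = 152905 + 17234 = 170139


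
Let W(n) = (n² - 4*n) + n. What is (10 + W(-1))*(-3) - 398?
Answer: -440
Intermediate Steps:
W(n) = n² - 3*n
(10 + W(-1))*(-3) - 398 = (10 - (-3 - 1))*(-3) - 398 = (10 - 1*(-4))*(-3) - 398 = (10 + 4)*(-3) - 398 = 14*(-3) - 398 = -42 - 398 = -440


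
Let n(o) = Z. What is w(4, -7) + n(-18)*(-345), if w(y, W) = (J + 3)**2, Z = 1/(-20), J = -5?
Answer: 85/4 ≈ 21.250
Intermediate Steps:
Z = -1/20 ≈ -0.050000
n(o) = -1/20
w(y, W) = 4 (w(y, W) = (-5 + 3)**2 = (-2)**2 = 4)
w(4, -7) + n(-18)*(-345) = 4 - 1/20*(-345) = 4 + 69/4 = 85/4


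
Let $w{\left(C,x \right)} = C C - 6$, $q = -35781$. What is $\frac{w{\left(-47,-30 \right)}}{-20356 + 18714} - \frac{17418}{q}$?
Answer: $- \frac{16741729}{19584134} \approx -0.85486$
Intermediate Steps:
$w{\left(C,x \right)} = -6 + C^{2}$ ($w{\left(C,x \right)} = C^{2} - 6 = -6 + C^{2}$)
$\frac{w{\left(-47,-30 \right)}}{-20356 + 18714} - \frac{17418}{q} = \frac{-6 + \left(-47\right)^{2}}{-20356 + 18714} - \frac{17418}{-35781} = \frac{-6 + 2209}{-1642} - - \frac{5806}{11927} = 2203 \left(- \frac{1}{1642}\right) + \frac{5806}{11927} = - \frac{2203}{1642} + \frac{5806}{11927} = - \frac{16741729}{19584134}$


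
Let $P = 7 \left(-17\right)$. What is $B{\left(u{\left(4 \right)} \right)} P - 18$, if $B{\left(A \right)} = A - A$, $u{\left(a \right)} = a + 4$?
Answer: $-18$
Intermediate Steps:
$u{\left(a \right)} = 4 + a$
$P = -119$
$B{\left(A \right)} = 0$
$B{\left(u{\left(4 \right)} \right)} P - 18 = 0 \left(-119\right) - 18 = 0 - 18 = -18$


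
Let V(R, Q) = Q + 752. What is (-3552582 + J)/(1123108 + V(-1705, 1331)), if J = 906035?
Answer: -2646547/1125191 ≈ -2.3521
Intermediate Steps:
V(R, Q) = 752 + Q
(-3552582 + J)/(1123108 + V(-1705, 1331)) = (-3552582 + 906035)/(1123108 + (752 + 1331)) = -2646547/(1123108 + 2083) = -2646547/1125191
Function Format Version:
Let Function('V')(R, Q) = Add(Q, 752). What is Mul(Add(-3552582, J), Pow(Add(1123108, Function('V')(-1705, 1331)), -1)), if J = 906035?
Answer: Rational(-2646547, 1125191) ≈ -2.3521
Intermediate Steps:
Function('V')(R, Q) = Add(752, Q)
Mul(Add(-3552582, J), Pow(Add(1123108, Function('V')(-1705, 1331)), -1)) = Mul(Add(-3552582, 906035), Pow(Add(1123108, Add(752, 1331)), -1)) = Mul(-2646547, Pow(Add(1123108, 2083), -1)) = Mul(-2646547, Pow(1125191, -1)) = Mul(-2646547, Rational(1, 1125191)) = Rational(-2646547, 1125191)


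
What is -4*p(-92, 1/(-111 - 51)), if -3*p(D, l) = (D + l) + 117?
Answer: 8098/243 ≈ 33.325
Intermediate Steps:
p(D, l) = -39 - D/3 - l/3 (p(D, l) = -((D + l) + 117)/3 = -(117 + D + l)/3 = -39 - D/3 - l/3)
-4*p(-92, 1/(-111 - 51)) = -4*(-39 - 1/3*(-92) - 1/(3*(-111 - 51))) = -4*(-39 + 92/3 - 1/3/(-162)) = -4*(-39 + 92/3 - 1/3*(-1/162)) = -4*(-39 + 92/3 + 1/486) = -4*(-4049/486) = 8098/243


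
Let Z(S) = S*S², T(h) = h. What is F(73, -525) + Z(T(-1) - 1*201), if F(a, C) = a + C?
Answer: -8242860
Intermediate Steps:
F(a, C) = C + a
Z(S) = S³
F(73, -525) + Z(T(-1) - 1*201) = (-525 + 73) + (-1 - 1*201)³ = -452 + (-1 - 201)³ = -452 + (-202)³ = -452 - 8242408 = -8242860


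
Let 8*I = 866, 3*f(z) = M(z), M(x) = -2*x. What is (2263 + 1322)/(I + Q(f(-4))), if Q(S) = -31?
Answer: 4780/103 ≈ 46.408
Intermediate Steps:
f(z) = -2*z/3 (f(z) = (-2*z)/3 = -2*z/3)
I = 433/4 (I = (1/8)*866 = 433/4 ≈ 108.25)
(2263 + 1322)/(I + Q(f(-4))) = (2263 + 1322)/(433/4 - 31) = 3585/(309/4) = 3585*(4/309) = 4780/103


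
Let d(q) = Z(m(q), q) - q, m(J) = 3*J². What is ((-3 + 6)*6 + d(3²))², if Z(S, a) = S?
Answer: 63504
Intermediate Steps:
d(q) = -q + 3*q² (d(q) = 3*q² - q = -q + 3*q²)
((-3 + 6)*6 + d(3²))² = ((-3 + 6)*6 + 3²*(-1 + 3*3²))² = (3*6 + 9*(-1 + 3*9))² = (18 + 9*(-1 + 27))² = (18 + 9*26)² = (18 + 234)² = 252² = 63504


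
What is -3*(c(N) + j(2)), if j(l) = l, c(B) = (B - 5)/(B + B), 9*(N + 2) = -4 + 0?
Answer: -465/44 ≈ -10.568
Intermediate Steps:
N = -22/9 (N = -2 + (-4 + 0)/9 = -2 + (1/9)*(-4) = -2 - 4/9 = -22/9 ≈ -2.4444)
c(B) = (-5 + B)/(2*B) (c(B) = (-5 + B)/((2*B)) = (-5 + B)*(1/(2*B)) = (-5 + B)/(2*B))
-3*(c(N) + j(2)) = -3*((-5 - 22/9)/(2*(-22/9)) + 2) = -3*((1/2)*(-9/22)*(-67/9) + 2) = -3*(67/44 + 2) = -3*155/44 = -465/44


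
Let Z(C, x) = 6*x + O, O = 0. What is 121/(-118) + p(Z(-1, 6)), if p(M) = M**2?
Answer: 152807/118 ≈ 1295.0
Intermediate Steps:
Z(C, x) = 6*x (Z(C, x) = 6*x + 0 = 6*x)
121/(-118) + p(Z(-1, 6)) = 121/(-118) + (6*6)**2 = 121*(-1/118) + 36**2 = -121/118 + 1296 = 152807/118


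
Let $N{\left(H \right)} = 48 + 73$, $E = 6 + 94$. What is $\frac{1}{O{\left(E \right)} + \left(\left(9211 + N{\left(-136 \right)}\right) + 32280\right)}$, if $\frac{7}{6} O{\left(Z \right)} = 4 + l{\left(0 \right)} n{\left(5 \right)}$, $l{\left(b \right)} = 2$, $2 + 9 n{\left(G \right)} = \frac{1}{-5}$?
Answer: $\frac{105}{4369576} \approx 2.403 \cdot 10^{-5}$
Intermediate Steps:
$n{\left(G \right)} = - \frac{11}{45}$ ($n{\left(G \right)} = - \frac{2}{9} + \frac{1}{9 \left(-5\right)} = - \frac{2}{9} + \frac{1}{9} \left(- \frac{1}{5}\right) = - \frac{2}{9} - \frac{1}{45} = - \frac{11}{45}$)
$E = 100$
$O{\left(Z \right)} = \frac{316}{105}$ ($O{\left(Z \right)} = \frac{6 \left(4 + 2 \left(- \frac{11}{45}\right)\right)}{7} = \frac{6 \left(4 - \frac{22}{45}\right)}{7} = \frac{6}{7} \cdot \frac{158}{45} = \frac{316}{105}$)
$N{\left(H \right)} = 121$
$\frac{1}{O{\left(E \right)} + \left(\left(9211 + N{\left(-136 \right)}\right) + 32280\right)} = \frac{1}{\frac{316}{105} + \left(\left(9211 + 121\right) + 32280\right)} = \frac{1}{\frac{316}{105} + \left(9332 + 32280\right)} = \frac{1}{\frac{316}{105} + 41612} = \frac{1}{\frac{4369576}{105}} = \frac{105}{4369576}$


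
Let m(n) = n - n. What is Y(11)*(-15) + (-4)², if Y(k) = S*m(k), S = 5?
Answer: 16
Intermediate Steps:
m(n) = 0
Y(k) = 0 (Y(k) = 5*0 = 0)
Y(11)*(-15) + (-4)² = 0*(-15) + (-4)² = 0 + 16 = 16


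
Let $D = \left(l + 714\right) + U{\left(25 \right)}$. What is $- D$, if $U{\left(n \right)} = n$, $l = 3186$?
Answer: $-3925$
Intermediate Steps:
$D = 3925$ ($D = \left(3186 + 714\right) + 25 = 3900 + 25 = 3925$)
$- D = \left(-1\right) 3925 = -3925$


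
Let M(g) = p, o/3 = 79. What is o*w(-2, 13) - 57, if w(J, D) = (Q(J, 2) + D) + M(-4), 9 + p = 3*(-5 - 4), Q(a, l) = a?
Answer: -5982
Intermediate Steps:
o = 237 (o = 3*79 = 237)
p = -36 (p = -9 + 3*(-5 - 4) = -9 + 3*(-9) = -9 - 27 = -36)
M(g) = -36
w(J, D) = -36 + D + J (w(J, D) = (J + D) - 36 = (D + J) - 36 = -36 + D + J)
o*w(-2, 13) - 57 = 237*(-36 + 13 - 2) - 57 = 237*(-25) - 57 = -5925 - 57 = -5982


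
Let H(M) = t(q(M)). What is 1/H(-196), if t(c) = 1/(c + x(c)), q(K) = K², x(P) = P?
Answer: 76832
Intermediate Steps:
t(c) = 1/(2*c) (t(c) = 1/(c + c) = 1/(2*c))
H(M) = 1/(2*M²) (H(M) = 1/(2*(M²)) = 1/(2*M²))
1/H(-196) = 1/((½)/(-196)²) = 1/((½)*(1/38416)) = 1/(1/76832) = 76832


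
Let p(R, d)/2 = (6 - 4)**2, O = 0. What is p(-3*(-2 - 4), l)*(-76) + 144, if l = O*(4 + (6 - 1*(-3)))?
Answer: -464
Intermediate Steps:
l = 0 (l = 0*(4 + (6 - 1*(-3))) = 0*(4 + (6 + 3)) = 0*(4 + 9) = 0*13 = 0)
p(R, d) = 8 (p(R, d) = 2*(6 - 4)**2 = 2*2**2 = 2*4 = 8)
p(-3*(-2 - 4), l)*(-76) + 144 = 8*(-76) + 144 = -608 + 144 = -464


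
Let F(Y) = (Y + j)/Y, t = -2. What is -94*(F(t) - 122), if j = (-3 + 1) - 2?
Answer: 11186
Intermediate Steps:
j = -4 (j = -2 - 2 = -4)
F(Y) = (-4 + Y)/Y (F(Y) = (Y - 4)/Y = (-4 + Y)/Y)
-94*(F(t) - 122) = -94*((-4 - 2)/(-2) - 122) = -94*(-½*(-6) - 122) = -94*(3 - 122) = -94*(-119) = 11186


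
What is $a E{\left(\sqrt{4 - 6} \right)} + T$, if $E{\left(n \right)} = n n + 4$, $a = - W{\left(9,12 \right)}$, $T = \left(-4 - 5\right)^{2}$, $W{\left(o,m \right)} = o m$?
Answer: $-135$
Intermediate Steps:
$W{\left(o,m \right)} = m o$
$T = 81$ ($T = \left(-9\right)^{2} = 81$)
$a = -108$ ($a = - 12 \cdot 9 = \left(-1\right) 108 = -108$)
$E{\left(n \right)} = 4 + n^{2}$ ($E{\left(n \right)} = n^{2} + 4 = 4 + n^{2}$)
$a E{\left(\sqrt{4 - 6} \right)} + T = - 108 \left(4 + \left(\sqrt{4 - 6}\right)^{2}\right) + 81 = - 108 \left(4 + \left(\sqrt{-2}\right)^{2}\right) + 81 = - 108 \left(4 + \left(i \sqrt{2}\right)^{2}\right) + 81 = - 108 \left(4 - 2\right) + 81 = \left(-108\right) 2 + 81 = -216 + 81 = -135$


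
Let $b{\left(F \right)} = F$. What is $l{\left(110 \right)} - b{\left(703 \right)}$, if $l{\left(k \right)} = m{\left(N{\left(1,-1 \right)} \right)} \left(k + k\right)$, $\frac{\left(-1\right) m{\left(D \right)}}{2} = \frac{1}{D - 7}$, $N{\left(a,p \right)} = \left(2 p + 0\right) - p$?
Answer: $-648$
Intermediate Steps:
$N{\left(a,p \right)} = p$ ($N{\left(a,p \right)} = 2 p - p = p$)
$m{\left(D \right)} = - \frac{2}{-7 + D}$ ($m{\left(D \right)} = - \frac{2}{D - 7} = - \frac{2}{-7 + D}$)
$l{\left(k \right)} = \frac{k}{2}$ ($l{\left(k \right)} = - \frac{2}{-7 - 1} \left(k + k\right) = - \frac{2}{-8} \cdot 2 k = \left(-2\right) \left(- \frac{1}{8}\right) 2 k = \frac{2 k}{4} = \frac{k}{2}$)
$l{\left(110 \right)} - b{\left(703 \right)} = \frac{1}{2} \cdot 110 - 703 = 55 - 703 = -648$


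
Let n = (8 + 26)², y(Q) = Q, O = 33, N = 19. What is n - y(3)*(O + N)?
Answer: 1000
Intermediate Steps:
n = 1156 (n = 34² = 1156)
n - y(3)*(O + N) = 1156 - 3*(33 + 19) = 1156 - 3*52 = 1156 - 1*156 = 1156 - 156 = 1000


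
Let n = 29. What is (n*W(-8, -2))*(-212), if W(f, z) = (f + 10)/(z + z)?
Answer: 3074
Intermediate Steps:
W(f, z) = (10 + f)/(2*z) (W(f, z) = (10 + f)/((2*z)) = (10 + f)*(1/(2*z)) = (10 + f)/(2*z))
(n*W(-8, -2))*(-212) = (29*((½)*(10 - 8)/(-2)))*(-212) = (29*((½)*(-½)*2))*(-212) = (29*(-½))*(-212) = -29/2*(-212) = 3074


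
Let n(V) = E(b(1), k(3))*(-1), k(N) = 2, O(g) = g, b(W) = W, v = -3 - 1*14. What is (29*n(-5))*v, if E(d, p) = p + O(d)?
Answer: 1479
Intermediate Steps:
v = -17 (v = -3 - 14 = -17)
E(d, p) = d + p (E(d, p) = p + d = d + p)
n(V) = -3 (n(V) = (1 + 2)*(-1) = 3*(-1) = -3)
(29*n(-5))*v = (29*(-3))*(-17) = -87*(-17) = 1479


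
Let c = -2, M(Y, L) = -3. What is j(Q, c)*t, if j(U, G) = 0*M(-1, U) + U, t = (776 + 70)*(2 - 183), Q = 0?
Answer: 0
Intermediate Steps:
t = -153126 (t = 846*(-181) = -153126)
j(U, G) = U (j(U, G) = 0*(-3) + U = 0 + U = U)
j(Q, c)*t = 0*(-153126) = 0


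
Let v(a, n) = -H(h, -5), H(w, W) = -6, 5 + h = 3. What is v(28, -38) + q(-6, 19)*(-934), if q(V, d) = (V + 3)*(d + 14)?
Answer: 92472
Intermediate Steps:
h = -2 (h = -5 + 3 = -2)
q(V, d) = (3 + V)*(14 + d)
v(a, n) = 6 (v(a, n) = -1*(-6) = 6)
v(28, -38) + q(-6, 19)*(-934) = 6 + (42 + 3*19 + 14*(-6) - 6*19)*(-934) = 6 + (42 + 57 - 84 - 114)*(-934) = 6 - 99*(-934) = 6 + 92466 = 92472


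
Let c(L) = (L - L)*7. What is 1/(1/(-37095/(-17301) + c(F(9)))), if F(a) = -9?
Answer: 12365/5767 ≈ 2.1441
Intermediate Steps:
c(L) = 0 (c(L) = 0*7 = 0)
1/(1/(-37095/(-17301) + c(F(9)))) = 1/(1/(-37095/(-17301) + 0)) = 1/(1/(-37095*(-1/17301) + 0)) = 1/(1/(12365/5767 + 0)) = 1/(1/(12365/5767)) = 1/(5767/12365) = 12365/5767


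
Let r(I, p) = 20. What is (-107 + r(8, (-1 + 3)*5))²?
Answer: 7569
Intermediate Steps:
(-107 + r(8, (-1 + 3)*5))² = (-107 + 20)² = (-87)² = 7569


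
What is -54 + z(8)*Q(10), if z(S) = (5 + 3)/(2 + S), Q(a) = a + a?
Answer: -38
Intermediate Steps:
Q(a) = 2*a
z(S) = 8/(2 + S)
-54 + z(8)*Q(10) = -54 + (8/(2 + 8))*(2*10) = -54 + (8/10)*20 = -54 + (8*(⅒))*20 = -54 + (⅘)*20 = -54 + 16 = -38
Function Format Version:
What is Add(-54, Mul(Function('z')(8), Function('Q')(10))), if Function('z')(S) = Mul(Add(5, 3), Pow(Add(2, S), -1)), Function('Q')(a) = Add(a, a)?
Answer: -38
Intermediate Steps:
Function('Q')(a) = Mul(2, a)
Function('z')(S) = Mul(8, Pow(Add(2, S), -1))
Add(-54, Mul(Function('z')(8), Function('Q')(10))) = Add(-54, Mul(Mul(8, Pow(Add(2, 8), -1)), Mul(2, 10))) = Add(-54, Mul(Mul(8, Pow(10, -1)), 20)) = Add(-54, Mul(Mul(8, Rational(1, 10)), 20)) = Add(-54, Mul(Rational(4, 5), 20)) = Add(-54, 16) = -38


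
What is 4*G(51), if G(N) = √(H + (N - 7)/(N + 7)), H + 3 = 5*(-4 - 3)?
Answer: 24*I*√870/29 ≈ 24.41*I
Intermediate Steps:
H = -38 (H = -3 + 5*(-4 - 3) = -3 + 5*(-7) = -3 - 35 = -38)
G(N) = √(-38 + (-7 + N)/(7 + N)) (G(N) = √(-38 + (N - 7)/(N + 7)) = √(-38 + (-7 + N)/(7 + N)))
4*G(51) = 4*√((-273 - 37*51)/(7 + 51)) = 4*√((-273 - 1887)/58) = 4*√((1/58)*(-2160)) = 4*√(-1080/29) = 4*(6*I*√870/29) = 24*I*√870/29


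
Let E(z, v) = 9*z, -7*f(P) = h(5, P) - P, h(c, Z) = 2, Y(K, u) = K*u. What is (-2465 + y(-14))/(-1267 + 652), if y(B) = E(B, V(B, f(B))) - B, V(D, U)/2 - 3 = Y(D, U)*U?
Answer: 859/205 ≈ 4.1902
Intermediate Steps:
f(P) = -2/7 + P/7 (f(P) = -(2 - P)/7 = -2/7 + P/7)
V(D, U) = 6 + 2*D*U² (V(D, U) = 6 + 2*((D*U)*U) = 6 + 2*(D*U²) = 6 + 2*D*U²)
y(B) = 8*B (y(B) = 9*B - B = 8*B)
(-2465 + y(-14))/(-1267 + 652) = (-2465 + 8*(-14))/(-1267 + 652) = (-2465 - 112)/(-615) = -2577*(-1/615) = 859/205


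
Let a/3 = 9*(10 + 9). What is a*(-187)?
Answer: -95931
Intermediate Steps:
a = 513 (a = 3*(9*(10 + 9)) = 3*(9*19) = 3*171 = 513)
a*(-187) = 513*(-187) = -95931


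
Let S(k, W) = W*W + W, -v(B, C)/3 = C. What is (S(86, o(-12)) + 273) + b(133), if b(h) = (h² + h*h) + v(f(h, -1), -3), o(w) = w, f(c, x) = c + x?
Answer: 35792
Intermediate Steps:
v(B, C) = -3*C
S(k, W) = W + W² (S(k, W) = W² + W = W + W²)
b(h) = 9 + 2*h² (b(h) = (h² + h*h) - 3*(-3) = (h² + h²) + 9 = 2*h² + 9 = 9 + 2*h²)
(S(86, o(-12)) + 273) + b(133) = (-12*(1 - 12) + 273) + (9 + 2*133²) = (-12*(-11) + 273) + (9 + 2*17689) = (132 + 273) + (9 + 35378) = 405 + 35387 = 35792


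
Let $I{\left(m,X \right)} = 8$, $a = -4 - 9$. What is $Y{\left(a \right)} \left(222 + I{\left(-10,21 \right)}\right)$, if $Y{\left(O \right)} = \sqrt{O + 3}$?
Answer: $230 i \sqrt{10} \approx 727.32 i$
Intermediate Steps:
$a = -13$ ($a = -4 - 9 = -13$)
$Y{\left(O \right)} = \sqrt{3 + O}$
$Y{\left(a \right)} \left(222 + I{\left(-10,21 \right)}\right) = \sqrt{3 - 13} \left(222 + 8\right) = \sqrt{-10} \cdot 230 = i \sqrt{10} \cdot 230 = 230 i \sqrt{10}$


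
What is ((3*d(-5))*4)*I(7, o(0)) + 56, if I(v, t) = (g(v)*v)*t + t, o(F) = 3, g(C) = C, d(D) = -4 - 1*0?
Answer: -7144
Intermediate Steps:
d(D) = -4 (d(D) = -4 + 0 = -4)
I(v, t) = t + t*v² (I(v, t) = (v*v)*t + t = v²*t + t = t*v² + t = t + t*v²)
((3*d(-5))*4)*I(7, o(0)) + 56 = ((3*(-4))*4)*(3*(1 + 7²)) + 56 = (-12*4)*(3*(1 + 49)) + 56 = -144*50 + 56 = -48*150 + 56 = -7200 + 56 = -7144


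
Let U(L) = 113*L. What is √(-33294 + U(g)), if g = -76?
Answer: I*√41882 ≈ 204.65*I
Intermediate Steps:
√(-33294 + U(g)) = √(-33294 + 113*(-76)) = √(-33294 - 8588) = √(-41882) = I*√41882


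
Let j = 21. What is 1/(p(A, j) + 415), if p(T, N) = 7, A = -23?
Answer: 1/422 ≈ 0.0023697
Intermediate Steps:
1/(p(A, j) + 415) = 1/(7 + 415) = 1/422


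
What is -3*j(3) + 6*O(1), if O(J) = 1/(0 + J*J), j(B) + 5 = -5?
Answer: 36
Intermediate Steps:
j(B) = -10 (j(B) = -5 - 5 = -10)
O(J) = J⁻² (O(J) = 1/(0 + J²) = 1/(J²) = J⁻²)
-3*j(3) + 6*O(1) = -3*(-10) + 6/1² = 30 + 6*1 = 30 + 6 = 36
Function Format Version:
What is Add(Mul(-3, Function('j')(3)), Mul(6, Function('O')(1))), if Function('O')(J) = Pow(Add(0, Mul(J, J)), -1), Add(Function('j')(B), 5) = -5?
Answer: 36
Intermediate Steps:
Function('j')(B) = -10 (Function('j')(B) = Add(-5, -5) = -10)
Function('O')(J) = Pow(J, -2) (Function('O')(J) = Pow(Add(0, Pow(J, 2)), -1) = Pow(Pow(J, 2), -1) = Pow(J, -2))
Add(Mul(-3, Function('j')(3)), Mul(6, Function('O')(1))) = Add(Mul(-3, -10), Mul(6, Pow(1, -2))) = Add(30, Mul(6, 1)) = Add(30, 6) = 36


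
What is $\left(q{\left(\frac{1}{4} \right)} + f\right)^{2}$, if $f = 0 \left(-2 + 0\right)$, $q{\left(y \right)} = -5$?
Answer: $25$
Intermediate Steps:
$f = 0$ ($f = 0 \left(-2\right) = 0$)
$\left(q{\left(\frac{1}{4} \right)} + f\right)^{2} = \left(-5 + 0\right)^{2} = \left(-5\right)^{2} = 25$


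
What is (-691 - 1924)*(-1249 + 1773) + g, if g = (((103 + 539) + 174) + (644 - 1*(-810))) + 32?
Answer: -1367958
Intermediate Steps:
g = 2302 (g = ((642 + 174) + (644 + 810)) + 32 = (816 + 1454) + 32 = 2270 + 32 = 2302)
(-691 - 1924)*(-1249 + 1773) + g = (-691 - 1924)*(-1249 + 1773) + 2302 = -2615*524 + 2302 = -1370260 + 2302 = -1367958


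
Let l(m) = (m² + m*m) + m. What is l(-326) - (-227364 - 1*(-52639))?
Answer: 386951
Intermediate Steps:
l(m) = m + 2*m² (l(m) = (m² + m²) + m = 2*m² + m = m + 2*m²)
l(-326) - (-227364 - 1*(-52639)) = -326*(1 + 2*(-326)) - (-227364 - 1*(-52639)) = -326*(1 - 652) - (-227364 + 52639) = -326*(-651) - 1*(-174725) = 212226 + 174725 = 386951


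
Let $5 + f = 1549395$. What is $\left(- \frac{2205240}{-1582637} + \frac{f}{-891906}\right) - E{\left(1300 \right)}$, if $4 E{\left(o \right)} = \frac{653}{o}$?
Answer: $- \frac{1722538862267833}{3670064933917200} \approx -0.46935$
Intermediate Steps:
$f = 1549390$ ($f = -5 + 1549395 = 1549390$)
$E{\left(o \right)} = \frac{653}{4 o}$ ($E{\left(o \right)} = \frac{653 \frac{1}{o}}{4} = \frac{653}{4 o}$)
$\left(- \frac{2205240}{-1582637} + \frac{f}{-891906}\right) - E{\left(1300 \right)} = \left(- \frac{2205240}{-1582637} + \frac{1549390}{-891906}\right) - \frac{653}{4 \cdot 1300} = \left(\left(-2205240\right) \left(- \frac{1}{1582637}\right) + 1549390 \left(- \frac{1}{891906}\right)\right) - \frac{653}{4} \cdot \frac{1}{1300} = \left(\frac{2205240}{1582637} - \frac{774695}{445953}\right) - \frac{653}{5200} = - \frac{242627576995}{705781718061} - \frac{653}{5200} = - \frac{1722538862267833}{3670064933917200}$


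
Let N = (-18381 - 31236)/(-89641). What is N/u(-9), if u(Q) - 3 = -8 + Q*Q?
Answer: 49617/6812716 ≈ 0.0072830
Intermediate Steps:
u(Q) = -5 + Q² (u(Q) = 3 + (-8 + Q*Q) = 3 + (-8 + Q²) = -5 + Q²)
N = 49617/89641 (N = -49617*(-1/89641) = 49617/89641 ≈ 0.55351)
N/u(-9) = 49617/(89641*(-5 + (-9)²)) = 49617/(89641*(-5 + 81)) = (49617/89641)/76 = (49617/89641)*(1/76) = 49617/6812716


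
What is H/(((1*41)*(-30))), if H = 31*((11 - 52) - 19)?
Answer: 62/41 ≈ 1.5122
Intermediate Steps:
H = -1860 (H = 31*(-41 - 19) = 31*(-60) = -1860)
H/(((1*41)*(-30))) = -1860/((1*41)*(-30)) = -1860/(41*(-30)) = -1860/(-1230) = -1860*(-1/1230) = 62/41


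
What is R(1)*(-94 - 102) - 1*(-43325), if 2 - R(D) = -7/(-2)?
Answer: 43619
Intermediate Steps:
R(D) = -3/2 (R(D) = 2 - (-7)/(-2) = 2 - (-7)*(-1)/2 = 2 - 1*7/2 = 2 - 7/2 = -3/2)
R(1)*(-94 - 102) - 1*(-43325) = -3*(-94 - 102)/2 - 1*(-43325) = -3/2*(-196) + 43325 = 294 + 43325 = 43619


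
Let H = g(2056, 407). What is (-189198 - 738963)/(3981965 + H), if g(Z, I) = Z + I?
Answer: -928161/3984428 ≈ -0.23295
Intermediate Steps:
g(Z, I) = I + Z
H = 2463 (H = 407 + 2056 = 2463)
(-189198 - 738963)/(3981965 + H) = (-189198 - 738963)/(3981965 + 2463) = -928161/3984428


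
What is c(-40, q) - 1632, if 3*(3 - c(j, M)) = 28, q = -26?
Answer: -4915/3 ≈ -1638.3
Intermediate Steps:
c(j, M) = -19/3 (c(j, M) = 3 - ⅓*28 = 3 - 28/3 = -19/3)
c(-40, q) - 1632 = -19/3 - 1632 = -4915/3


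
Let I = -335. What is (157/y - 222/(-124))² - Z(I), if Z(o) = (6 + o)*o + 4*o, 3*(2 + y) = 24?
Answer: -934899875/8649 ≈ -1.0809e+5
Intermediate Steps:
y = 6 (y = -2 + (⅓)*24 = -2 + 8 = 6)
Z(o) = 4*o + o*(6 + o) (Z(o) = o*(6 + o) + 4*o = 4*o + o*(6 + o))
(157/y - 222/(-124))² - Z(I) = (157/6 - 222/(-124))² - (-335)*(10 - 335) = (157*(⅙) - 222*(-1/124))² - (-335)*(-325) = (157/6 + 111/62)² - 1*108875 = (2600/93)² - 108875 = 6760000/8649 - 108875 = -934899875/8649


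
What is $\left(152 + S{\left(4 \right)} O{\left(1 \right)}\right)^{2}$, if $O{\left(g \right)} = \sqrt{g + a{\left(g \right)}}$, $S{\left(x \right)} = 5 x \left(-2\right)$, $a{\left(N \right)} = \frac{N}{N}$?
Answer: $26304 - 12160 \sqrt{2} \approx 9107.2$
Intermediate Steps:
$a{\left(N \right)} = 1$
$S{\left(x \right)} = - 10 x$
$O{\left(g \right)} = \sqrt{1 + g}$ ($O{\left(g \right)} = \sqrt{g + 1} = \sqrt{1 + g}$)
$\left(152 + S{\left(4 \right)} O{\left(1 \right)}\right)^{2} = \left(152 + \left(-10\right) 4 \sqrt{1 + 1}\right)^{2} = \left(152 - 40 \sqrt{2}\right)^{2}$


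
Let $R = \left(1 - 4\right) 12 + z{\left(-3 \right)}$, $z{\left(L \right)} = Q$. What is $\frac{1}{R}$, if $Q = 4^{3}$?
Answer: $\frac{1}{28} \approx 0.035714$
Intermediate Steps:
$Q = 64$
$z{\left(L \right)} = 64$
$R = 28$ ($R = \left(1 - 4\right) 12 + 64 = \left(-3\right) 12 + 64 = -36 + 64 = 28$)
$\frac{1}{R} = \frac{1}{28}$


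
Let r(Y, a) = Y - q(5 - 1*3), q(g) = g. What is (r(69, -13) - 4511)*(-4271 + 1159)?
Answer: 13829728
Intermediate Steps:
r(Y, a) = -2 + Y (r(Y, a) = Y - (5 - 1*3) = Y - (5 - 3) = Y - 1*2 = Y - 2 = -2 + Y)
(r(69, -13) - 4511)*(-4271 + 1159) = ((-2 + 69) - 4511)*(-4271 + 1159) = (67 - 4511)*(-3112) = -4444*(-3112) = 13829728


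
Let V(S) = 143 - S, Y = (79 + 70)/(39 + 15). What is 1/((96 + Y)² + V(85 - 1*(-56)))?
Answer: 2916/28446721 ≈ 0.00010251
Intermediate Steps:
Y = 149/54 ≈ 2.7593
1/((96 + Y)² + V(85 - 1*(-56))) = 1/((96 + 149/54)² + (143 - (85 - 1*(-56)))) = 1/((5333/54)² + (143 - (85 + 56))) = 1/(28440889/2916 + (143 - 1*141)) = 1/(28440889/2916 + (143 - 141)) = 1/(28440889/2916 + 2) = 1/(28446721/2916) = 2916/28446721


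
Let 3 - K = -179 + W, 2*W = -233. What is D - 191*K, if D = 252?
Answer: -113523/2 ≈ -56762.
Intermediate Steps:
W = -233/2 (W = (½)*(-233) = -233/2 ≈ -116.50)
K = 597/2 (K = 3 - (-179 - 233/2) = 3 - 1*(-591/2) = 3 + 591/2 = 597/2 ≈ 298.50)
D - 191*K = 252 - 191*597/2 = 252 - 114027/2 = -113523/2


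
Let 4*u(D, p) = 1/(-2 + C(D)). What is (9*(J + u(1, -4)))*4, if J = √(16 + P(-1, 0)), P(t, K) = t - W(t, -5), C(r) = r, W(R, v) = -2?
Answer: -9 + 36*√17 ≈ 139.43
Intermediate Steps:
u(D, p) = 1/(4*(-2 + D))
P(t, K) = 2 + t (P(t, K) = t - 1*(-2) = t + 2 = 2 + t)
J = √17 (J = √(16 + (2 - 1)) = √(16 + 1) = √17 ≈ 4.1231)
(9*(J + u(1, -4)))*4 = (9*(√17 + 1/(4*(-2 + 1))))*4 = (9*(√17 + (¼)/(-1)))*4 = (9*(√17 + (¼)*(-1)))*4 = (9*(√17 - ¼))*4 = (9*(-¼ + √17))*4 = (-9/4 + 9*√17)*4 = -9 + 36*√17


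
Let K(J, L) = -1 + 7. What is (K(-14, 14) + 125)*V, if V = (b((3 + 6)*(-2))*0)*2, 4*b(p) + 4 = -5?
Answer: 0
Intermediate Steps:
K(J, L) = 6
b(p) = -9/4 (b(p) = -1 + (1/4)*(-5) = -1 - 5/4 = -9/4)
V = 0 (V = -9/4*0*2 = 0*2 = 0)
(K(-14, 14) + 125)*V = (6 + 125)*0 = 131*0 = 0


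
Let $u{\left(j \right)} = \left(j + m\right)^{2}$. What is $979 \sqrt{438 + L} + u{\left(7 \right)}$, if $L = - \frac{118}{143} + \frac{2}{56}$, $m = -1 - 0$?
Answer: $36 + \frac{89 \sqrt{1752341591}}{182} \approx 20506.0$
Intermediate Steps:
$m = -1$ ($m = -1 + 0 = -1$)
$u{\left(j \right)} = \left(-1 + j\right)^{2}$ ($u{\left(j \right)} = \left(j - 1\right)^{2} = \left(-1 + j\right)^{2}$)
$L = - \frac{3161}{4004}$ ($L = \left(-118\right) \frac{1}{143} + 2 \cdot \frac{1}{56} = - \frac{118}{143} + \frac{1}{28} = - \frac{3161}{4004} \approx -0.78946$)
$979 \sqrt{438 + L} + u{\left(7 \right)} = 979 \sqrt{438 - \frac{3161}{4004}} + \left(-1 + 7\right)^{2} = 979 \sqrt{\frac{1750591}{4004}} + 6^{2} = 979 \frac{\sqrt{1752341591}}{2002} + 36 = \frac{89 \sqrt{1752341591}}{182} + 36 = 36 + \frac{89 \sqrt{1752341591}}{182}$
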